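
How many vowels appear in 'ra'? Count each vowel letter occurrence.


Scanning each character of 'ra':
  Position 1: 'r' -> consonant (running count: 0)
  Position 2: 'a' -> vowel (running count: 1)
Total vowels: 1

1


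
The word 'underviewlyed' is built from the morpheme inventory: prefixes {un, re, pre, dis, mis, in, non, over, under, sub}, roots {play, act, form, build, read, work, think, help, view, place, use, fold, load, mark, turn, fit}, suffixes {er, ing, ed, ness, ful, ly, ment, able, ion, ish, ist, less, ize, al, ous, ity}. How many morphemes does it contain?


Segmenting 'underviewlyed' against the inventory:
  'under' -> prefix (morpheme 1)
  'view' -> root (morpheme 2)
  'ly' -> suffix (morpheme 3)
  'ed' -> suffix (morpheme 4)
Total morphemes: 4

4


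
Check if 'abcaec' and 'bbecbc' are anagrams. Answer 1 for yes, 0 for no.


Sort characters of 'abcaec': 'aabcce'
Sort characters of 'bbecbc': 'bbbcce'
Sorted forms differ -> they are NOT anagrams
Result: 0

0


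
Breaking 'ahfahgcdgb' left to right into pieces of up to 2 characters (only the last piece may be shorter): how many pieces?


'ahfahgcdgb' has 10 characters.
Chunking with max size 2:
  Chunk 1: 'ah' (positions 0-1)
  Chunk 2: 'fa' (positions 2-3)
  Chunk 3: 'hg' (positions 4-5)
  Chunk 4: 'cd' (positions 6-7)
  Chunk 5: 'gb' (positions 8-9)
Total chunks: ceil(10 / 2) = 5

5


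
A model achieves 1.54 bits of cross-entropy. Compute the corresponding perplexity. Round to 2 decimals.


Perplexity formula: PP = 2^H
H = 1.54
PP = 2^1.54
Decompose: 2^1.54 = 2^1 * 2^0.54
2^1 = 2, 2^0.54 ~ 1.4539725
PP ~ 2 * 1.4539725 = 2.9079450
Rounded to 2 decimals: 2.91

2.91


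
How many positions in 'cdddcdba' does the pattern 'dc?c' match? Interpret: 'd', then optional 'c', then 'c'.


Pattern: dc?c means 'd', then optional 'c', then 'c'.
Scanning 'cdddcdba' position-by-position:
  Pos 0: window 'cdd' -> no
  Pos 1: window 'ddd' -> no
  Pos 2: window 'ddc' -> no
  Pos 3: window 'dcd' -> MATCH
  Pos 4: window 'cdb' -> no
  Pos 5: window 'dba' -> no
  Pos 6: window 'ba' -> no
  Pos 7: window 'a' -> no
Total matches: 1

1


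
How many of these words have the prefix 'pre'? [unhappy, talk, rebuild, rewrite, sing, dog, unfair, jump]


Checking each word for prefix 'pre':
  'unhappy' -> no (count: 0)
  'talk' -> no (count: 0)
  'rebuild' -> no (count: 0)
  'rewrite' -> no (count: 0)
  'sing' -> no (count: 0)
  'dog' -> no (count: 0)
  'unfair' -> no (count: 0)
  'jump' -> no (count: 0)
Total with prefix 'pre': 0

0


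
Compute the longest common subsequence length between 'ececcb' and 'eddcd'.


DP table for LCS of 'ececcb' and 'eddcd':
       e  d  d  c  d
    0  0  0  0  0  0
  e 0  1  1  1  1  1
  c 0  1  1  1  2  2
  e 0  1  1  1  2  2
  c 0  1  1  1  2  2
  c 0  1  1  1  2  2
  b 0  1  1  1  2  2
LCS: 'ec'
LCS length = 2

2


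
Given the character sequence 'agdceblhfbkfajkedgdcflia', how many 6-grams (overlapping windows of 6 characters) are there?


String 'agdceblhfbkfajkedgdcflia' has length L = 24.
Number of overlapping n-grams = L - n + 1
Substituting: 24 - 6 + 1 = 19

19


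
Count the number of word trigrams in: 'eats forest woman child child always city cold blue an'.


Word trigrams from [10] words:
  Trigram 1: (eats forest woman)
  Trigram 2: (forest woman child)
  Trigram 3: (woman child child)
  Trigram 4: (child child always)
  Trigram 5: (child always city)
  Trigram 6: (always city cold)
  Trigram 7: (city cold blue)
  Trigram 8: (cold blue an)
Total word trigrams: 10 - 2 = 8

8


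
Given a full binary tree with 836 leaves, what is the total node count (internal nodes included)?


Leaf nodes (terminals): 836
Internal nodes = n - 1 = 836 - 1 = 835
Total = leaves + internal = 836 + 835 = 1671

1671


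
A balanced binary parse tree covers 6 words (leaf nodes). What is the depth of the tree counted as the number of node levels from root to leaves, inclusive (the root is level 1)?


In a balanced binary tree with n leaves the deepest leaf is ceil(log2(n)) edges below the root,
so counting node levels inclusive of root and leaves gives ceil(log2(n)) + 1 levels.
log2(6) = 2.5850
ceil(2.5850) = 3
levels = 3 + 1 = 4

4


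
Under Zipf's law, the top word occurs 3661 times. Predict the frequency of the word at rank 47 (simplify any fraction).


Zipf's law: freq(rank) = f1 / rank
f1 = 3661, rank = 47
freq = 3661 / 47
GCD(3661, 47) = 1
Simplified: 3661/47

3661/47


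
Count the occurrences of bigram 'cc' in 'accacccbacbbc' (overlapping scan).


Scanning 'accacccbacbbc' for bigram 'cc':
  Position 0: 'ac' -> no
  Position 1: 'cc' -> MATCH
  Position 2: 'ca' -> no
  Position 3: 'ac' -> no
  Position 4: 'cc' -> MATCH
  Position 5: 'cc' -> MATCH
  Position 6: 'cb' -> no
  Position 7: 'ba' -> no
  Position 8: 'ac' -> no
  Position 9: 'cb' -> no
  Position 10: 'bb' -> no
  Position 11: 'bc' -> no
Total matches: 3

3


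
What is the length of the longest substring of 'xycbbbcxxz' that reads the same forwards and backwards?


Scanning 'xycbbbcxxz' for palindromic substrings.
Substring at positions 2-6: 'cbbbc'.
Check: reverse('cbbbc') = 'cbbbc' -> palindrome confirmed.
Neighbouring characters ('y' / 'x') break symmetry, so it cannot extend further.
No longer palindromic substring exists; longest length = 5

5


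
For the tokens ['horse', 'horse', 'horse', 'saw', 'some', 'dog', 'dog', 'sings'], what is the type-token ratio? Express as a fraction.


Tokens: 8
Unique types: ('dog', 'horse', 'saw', 'sings', 'some') = 5
TTR = 5/8
Already in lowest terms.

5/8


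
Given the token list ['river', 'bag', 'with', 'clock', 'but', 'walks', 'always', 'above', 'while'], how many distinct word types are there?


Listing all tokens and tracking unique types:
  Token 1: 'river' -> NEW (unique so far: 1)
  Token 2: 'bag' -> NEW (unique so far: 2)
  Token 3: 'with' -> NEW (unique so far: 3)
  Token 4: 'clock' -> NEW (unique so far: 4)
  Token 5: 'but' -> NEW (unique so far: 5)
  Token 6: 'walks' -> NEW (unique so far: 6)
  Token 7: 'always' -> NEW (unique so far: 7)
  Token 8: 'above' -> NEW (unique so far: 8)
  Token 9: 'while' -> NEW (unique so far: 9)
Unique types: ('above', 'always', 'bag', 'but', 'clock', 'river', 'walks', 'while', 'with')
Vocabulary size: 9

9


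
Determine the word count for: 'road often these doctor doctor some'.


Counting words by splitting on spaces:
  Word 1: 'road'
  Word 2: 'often'
  Word 3: 'these'
  Word 4: 'doctor'
  Word 5: 'doctor'
  Word 6: 'some'
Total words: 6

6


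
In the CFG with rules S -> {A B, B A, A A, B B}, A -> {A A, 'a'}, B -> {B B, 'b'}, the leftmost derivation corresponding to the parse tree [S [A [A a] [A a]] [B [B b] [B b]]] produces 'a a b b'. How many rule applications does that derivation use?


Every bracketed nonterminal node [X ...] in the tree is produced by exactly one rule application.
Reading the tree off as a leftmost derivation:
  Step 1: S  =>  A B   (applied S -> A B)
  Step 2: A B  =>  A A B   (applied A -> A A)
  Step 3: A A B  =>  a A B   (applied A -> a)
  Step 4: a A B  =>  a a B   (applied A -> a)
  Step 5: a a B  =>  a a B B   (applied B -> B B)
  Step 6: a a B B  =>  a a b B   (applied B -> b)
  Step 7: a a b B  =>  a a b b   (applied B -> b)
Final yield: a a b b
Total rewrite steps: 7

7


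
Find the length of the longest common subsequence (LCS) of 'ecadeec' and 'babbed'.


DP table for LCS of 'ecadeec' and 'babbed':
       b  a  b  b  e  d
    0  0  0  0  0  0  0
  e 0  0  0  0  0  1  1
  c 0  0  0  0  0  1  1
  a 0  0  1  1  1  1  1
  d 0  0  1  1  1  1  2
  e 0  0  1  1  1  2  2
  e 0  0  1  1  1  2  2
  c 0  0  1  1  1  2  2
LCS: 'ed'
LCS length = 2

2


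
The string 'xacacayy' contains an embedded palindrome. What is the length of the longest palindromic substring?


Scanning 'xacacayy' for palindromic substrings.
Substring at positions 1-5: 'acaca'.
Check: reverse('acaca') = 'acaca' -> palindrome confirmed.
Neighbouring characters ('x' / 'y') break symmetry, so it cannot extend further.
No longer palindromic substring exists; longest length = 5

5


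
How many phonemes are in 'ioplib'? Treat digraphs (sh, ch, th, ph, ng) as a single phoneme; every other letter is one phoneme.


Parsing 'ioplib' greedily, digraphs first:
  'i' -> vowel phoneme (phonemes so far: 1)
  'o' -> vowel phoneme (phonemes so far: 2)
  'p' -> consonant phoneme (phonemes so far: 3)
  'l' -> consonant phoneme (phonemes so far: 4)
  'i' -> vowel phoneme (phonemes so far: 5)
  'b' -> consonant phoneme (phonemes so far: 6)
Total phonemes: 6

6


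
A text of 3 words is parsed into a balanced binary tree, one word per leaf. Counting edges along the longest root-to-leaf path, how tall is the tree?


In a balanced binary tree with n leaves the deepest leaf is ceil(log2(n)) edges below the root.
log2(3) = 1.5850
ceil(1.5850) = 2
height (edges) = 2

2


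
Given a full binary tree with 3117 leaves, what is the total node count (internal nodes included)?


Leaf nodes (terminals): 3117
Internal nodes = n - 1 = 3117 - 1 = 3116
Total = leaves + internal = 3117 + 3116 = 6233

6233


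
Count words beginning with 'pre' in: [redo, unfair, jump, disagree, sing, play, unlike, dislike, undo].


Checking each word for prefix 'pre':
  'redo' -> no (count: 0)
  'unfair' -> no (count: 0)
  'jump' -> no (count: 0)
  'disagree' -> no (count: 0)
  'sing' -> no (count: 0)
  'play' -> no (count: 0)
  'unlike' -> no (count: 0)
  'dislike' -> no (count: 0)
  'undo' -> no (count: 0)
Total with prefix 'pre': 0

0


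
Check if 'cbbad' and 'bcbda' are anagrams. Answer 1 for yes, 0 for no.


Sort characters of 'cbbad': 'abbcd'
Sort characters of 'bcbda': 'abbcd'
Sorted forms match -> they ARE anagrams
Result: 1

1


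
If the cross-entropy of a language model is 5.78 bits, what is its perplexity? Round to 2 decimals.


Perplexity formula: PP = 2^H
H = 5.78
PP = 2^5.78
Decompose: 2^5.78 = 2^5 * 2^0.78
2^5 = 32, 2^0.78 ~ 1.7171309
PP ~ 32 * 1.7171309 = 54.9481888
Rounded to 2 decimals: 54.95

54.95


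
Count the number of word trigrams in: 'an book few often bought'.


Word trigrams from [5] words:
  Trigram 1: (an book few)
  Trigram 2: (book few often)
  Trigram 3: (few often bought)
Total word trigrams: 5 - 2 = 3

3


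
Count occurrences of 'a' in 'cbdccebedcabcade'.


Scanning 'cbdccebedcabcade' for 'a':
  Position 10: 'a' -> MATCH (count: 1)
  Position 13: 'a' -> MATCH (count: 2)
Total occurrences of 'a': 2

2


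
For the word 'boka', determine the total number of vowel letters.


Scanning each character of 'boka':
  Position 1: 'b' -> consonant (running count: 0)
  Position 2: 'o' -> vowel (running count: 1)
  Position 3: 'k' -> consonant (running count: 1)
  Position 4: 'a' -> vowel (running count: 2)
Total vowels: 2

2


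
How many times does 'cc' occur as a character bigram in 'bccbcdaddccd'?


Scanning 'bccbcdaddccd' for bigram 'cc':
  Position 0: 'bc' -> no
  Position 1: 'cc' -> MATCH
  Position 2: 'cb' -> no
  Position 3: 'bc' -> no
  Position 4: 'cd' -> no
  Position 5: 'da' -> no
  Position 6: 'ad' -> no
  Position 7: 'dd' -> no
  Position 8: 'dc' -> no
  Position 9: 'cc' -> MATCH
  Position 10: 'cd' -> no
Total matches: 2

2


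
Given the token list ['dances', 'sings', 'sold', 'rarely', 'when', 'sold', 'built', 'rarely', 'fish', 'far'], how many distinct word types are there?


Listing all tokens and tracking unique types:
  Token 1: 'dances' -> NEW (unique so far: 1)
  Token 2: 'sings' -> NEW (unique so far: 2)
  Token 3: 'sold' -> NEW (unique so far: 3)
  Token 4: 'rarely' -> NEW (unique so far: 4)
  Token 5: 'when' -> NEW (unique so far: 5)
  Token 6: 'sold' -> duplicate (unique so far: 5)
  Token 7: 'built' -> NEW (unique so far: 6)
  Token 8: 'rarely' -> duplicate (unique so far: 6)
  Token 9: 'fish' -> NEW (unique so far: 7)
  Token 10: 'far' -> NEW (unique so far: 8)
Unique types: ('built', 'dances', 'far', 'fish', 'rarely', 'sings', 'sold', 'when')
Vocabulary size: 8

8


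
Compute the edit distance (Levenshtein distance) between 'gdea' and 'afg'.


Building DP table for s1='gdea' (len 4) and s2='afg' (len 3):
       a  f  g
    0  1  2  3
  g 1  1  2  2
  d 2  2  2  3
  e 3  3  3  3
  a 4  3  4  4
Edit distance = dp[4][3] = 4

4


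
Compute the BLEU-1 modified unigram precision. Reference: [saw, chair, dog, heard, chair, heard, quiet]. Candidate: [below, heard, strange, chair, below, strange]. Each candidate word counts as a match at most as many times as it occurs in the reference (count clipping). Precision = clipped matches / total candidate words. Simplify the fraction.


Reference word counts: {'chair': 2, 'dog': 1, 'heard': 2, 'quiet': 1, 'saw': 1}
Checking each candidate word (with clipping):
  'below' -> not in reference -> no match (matches: 0)
  'heard' -> in reference (ref count 2, used 1/2) -> match (matches: 1)
  'strange' -> not in reference -> no match (matches: 1)
  'chair' -> in reference (ref count 2, used 1/2) -> match (matches: 2)
  'below' -> not in reference -> no match (matches: 2)
  'strange' -> not in reference -> no match (matches: 2)
Clipped matches: 2, Candidate length: 6
Precision = 2/6 = 1/3

1/3


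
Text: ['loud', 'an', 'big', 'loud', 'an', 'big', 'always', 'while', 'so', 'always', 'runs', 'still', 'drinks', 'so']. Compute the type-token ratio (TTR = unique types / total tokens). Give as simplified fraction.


Tokens: 14
Unique types: ('always', 'an', 'big', 'drinks', 'loud', 'runs', 'so', 'still', 'while') = 9
TTR = 9/14
Already in lowest terms.

9/14


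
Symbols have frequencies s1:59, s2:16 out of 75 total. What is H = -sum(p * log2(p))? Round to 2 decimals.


Computing entropy H = -sum(p_i * log2(p_i)):
  s1: p = 59/75 = 0.7867, -p*log2(p) = 0.2723
  s2: p = 16/75 = 0.2133, -p*log2(p) = 0.4755
H = sum of terms = 0.7478
Rounded to 2 decimals: 0.75

0.75


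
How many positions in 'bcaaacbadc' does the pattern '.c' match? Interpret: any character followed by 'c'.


Pattern: .c means any character followed by 'c'.
Scanning 'bcaaacbadc' position-by-position:
  Pos 0: window 'bc' -> MATCH
  Pos 1: window 'ca' -> no
  Pos 2: window 'aa' -> no
  Pos 3: window 'aa' -> no
  Pos 4: window 'ac' -> MATCH
  Pos 5: window 'cb' -> no
  Pos 6: window 'ba' -> no
  Pos 7: window 'ad' -> no
  Pos 8: window 'dc' -> MATCH
  Pos 9: window 'c' -> no
Total matches: 3

3


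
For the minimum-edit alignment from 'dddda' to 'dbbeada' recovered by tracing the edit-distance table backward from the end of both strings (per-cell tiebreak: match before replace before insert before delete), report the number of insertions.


Edit distance = 4. Backtracking from cell (5, 7) with preference match > replace > insert > delete,
then listing the resulting alignment 'dddda' -> 'dbbeada' left to right:
  Step 1: keep 'd'
  Step 2: insert 'b' [insertion #1]
  Step 3: insert 'b' [insertion #2]
  Step 4: replace d->e
  Step 5: replace d->a
  Step 6: keep 'd'
  Step 7: keep 'a'
Total insertions: 2

2


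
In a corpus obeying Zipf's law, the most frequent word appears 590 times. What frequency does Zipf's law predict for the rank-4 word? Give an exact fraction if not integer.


Zipf's law: freq(rank) = f1 / rank
f1 = 590, rank = 4
freq = 590 / 4
GCD(590, 4) = 2
Simplified: 295/2

295/2


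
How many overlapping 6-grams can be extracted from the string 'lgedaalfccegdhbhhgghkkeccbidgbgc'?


String 'lgedaalfccegdhbhhgghkkeccbidgbgc' has length L = 32.
Number of overlapping n-grams = L - n + 1
Substituting: 32 - 6 + 1 = 27

27


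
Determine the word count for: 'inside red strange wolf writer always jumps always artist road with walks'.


Counting words by splitting on spaces:
  Word 1: 'inside'
  Word 2: 'red'
  Word 3: 'strange'
  Word 4: 'wolf'
  Word 5: 'writer'
  Word 6: 'always'
  Word 7: 'jumps'
  Word 8: 'always'
  Word 9: 'artist'
  Word 10: 'road'
  Word 11: 'with'
  Word 12: 'walks'
Total words: 12

12


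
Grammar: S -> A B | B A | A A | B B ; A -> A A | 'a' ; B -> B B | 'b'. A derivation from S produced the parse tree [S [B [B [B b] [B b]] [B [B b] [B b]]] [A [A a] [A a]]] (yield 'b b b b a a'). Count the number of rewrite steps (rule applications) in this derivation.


Every bracketed nonterminal node [X ...] in the tree is produced by exactly one rule application.
Reading the tree off as a leftmost derivation:
  Step 1: S  =>  B A   (applied S -> B A)
  Step 2: B A  =>  B B A   (applied B -> B B)
  Step 3: B B A  =>  B B B A   (applied B -> B B)
  Step 4: B B B A  =>  b B B A   (applied B -> b)
  Step 5: b B B A  =>  b b B A   (applied B -> b)
  Step 6: b b B A  =>  b b B B A   (applied B -> B B)
  Step 7: b b B B A  =>  b b b B A   (applied B -> b)
  Step 8: b b b B A  =>  b b b b A   (applied B -> b)
  Step 9: b b b b A  =>  b b b b A A   (applied A -> A A)
  Step 10: b b b b A A  =>  b b b b a A   (applied A -> a)
  Step 11: b b b b a A  =>  b b b b a a   (applied A -> a)
Final yield: b b b b a a
Total rewrite steps: 11

11


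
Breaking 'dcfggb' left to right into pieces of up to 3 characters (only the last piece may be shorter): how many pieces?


'dcfggb' has 6 characters.
Chunking with max size 3:
  Chunk 1: 'dcf' (positions 0-2)
  Chunk 2: 'ggb' (positions 3-5)
Total chunks: ceil(6 / 3) = 2

2


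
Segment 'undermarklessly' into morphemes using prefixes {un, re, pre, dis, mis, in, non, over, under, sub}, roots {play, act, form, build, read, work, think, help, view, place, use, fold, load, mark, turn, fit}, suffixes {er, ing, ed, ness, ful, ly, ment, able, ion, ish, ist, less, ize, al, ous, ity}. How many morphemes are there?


Segmenting 'undermarklessly' against the inventory:
  'under' -> prefix (morpheme 1)
  'mark' -> root (morpheme 2)
  'less' -> suffix (morpheme 3)
  'ly' -> suffix (morpheme 4)
Total morphemes: 4

4


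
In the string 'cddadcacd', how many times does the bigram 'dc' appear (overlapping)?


Scanning 'cddadcacd' for bigram 'dc':
  Position 0: 'cd' -> no
  Position 1: 'dd' -> no
  Position 2: 'da' -> no
  Position 3: 'ad' -> no
  Position 4: 'dc' -> MATCH
  Position 5: 'ca' -> no
  Position 6: 'ac' -> no
  Position 7: 'cd' -> no
Total matches: 1

1


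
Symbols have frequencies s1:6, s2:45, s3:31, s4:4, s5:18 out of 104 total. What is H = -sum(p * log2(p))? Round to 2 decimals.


Computing entropy H = -sum(p_i * log2(p_i)):
  s1: p = 6/104 = 0.0577, -p*log2(p) = 0.2374
  s2: p = 45/104 = 0.4327, -p*log2(p) = 0.5229
  s3: p = 31/104 = 0.2981, -p*log2(p) = 0.5205
  s4: p = 4/104 = 0.0385, -p*log2(p) = 0.1808
  s5: p = 18/104 = 0.1731, -p*log2(p) = 0.4380
H = sum of terms = 1.8996
Rounded to 2 decimals: 1.90

1.90


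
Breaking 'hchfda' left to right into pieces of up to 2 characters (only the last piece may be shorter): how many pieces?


'hchfda' has 6 characters.
Chunking with max size 2:
  Chunk 1: 'hc' (positions 0-1)
  Chunk 2: 'hf' (positions 2-3)
  Chunk 3: 'da' (positions 4-5)
Total chunks: ceil(6 / 2) = 3

3


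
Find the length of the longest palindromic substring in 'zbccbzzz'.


Scanning 'zbccbzzz' for palindromic substrings.
Substring at positions 0-5: 'zbccbz'.
Check: reverse('zbccbz') = 'zbccbz' -> palindrome confirmed.
Neighbouring characters ('-' / 'z') break symmetry, so it cannot extend further.
No longer palindromic substring exists; longest length = 6

6


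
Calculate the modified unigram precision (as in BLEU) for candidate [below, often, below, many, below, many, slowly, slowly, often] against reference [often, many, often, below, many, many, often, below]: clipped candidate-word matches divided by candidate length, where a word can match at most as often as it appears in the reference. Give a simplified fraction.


Reference word counts: {'below': 2, 'many': 3, 'often': 3}
Checking each candidate word (with clipping):
  'below' -> in reference (ref count 2, used 1/2) -> match (matches: 1)
  'often' -> in reference (ref count 3, used 1/3) -> match (matches: 2)
  'below' -> in reference (ref count 2, used 2/2) -> match (matches: 3)
  'many' -> in reference (ref count 3, used 1/3) -> match (matches: 4)
  'below' -> ref count 2 already used up (2/2) -> clipped, no match (matches: 4)
  'many' -> in reference (ref count 3, used 2/3) -> match (matches: 5)
  'slowly' -> not in reference -> no match (matches: 5)
  'slowly' -> not in reference -> no match (matches: 5)
  'often' -> in reference (ref count 3, used 2/3) -> match (matches: 6)
Clipped matches: 6, Candidate length: 9
Precision = 6/9 = 2/3

2/3


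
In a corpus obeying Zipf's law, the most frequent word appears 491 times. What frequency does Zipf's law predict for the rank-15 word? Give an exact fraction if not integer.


Zipf's law: freq(rank) = f1 / rank
f1 = 491, rank = 15
freq = 491 / 15
GCD(491, 15) = 1
Simplified: 491/15

491/15


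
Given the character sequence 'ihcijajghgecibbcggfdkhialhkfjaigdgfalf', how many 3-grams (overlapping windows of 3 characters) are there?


String 'ihcijajghgecibbcggfdkhialhkfjaigdgfalf' has length L = 38.
Number of overlapping n-grams = L - n + 1
Substituting: 38 - 3 + 1 = 36

36


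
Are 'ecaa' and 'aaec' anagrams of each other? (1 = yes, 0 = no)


Sort characters of 'ecaa': 'aace'
Sort characters of 'aaec': 'aace'
Sorted forms match -> they ARE anagrams
Result: 1

1


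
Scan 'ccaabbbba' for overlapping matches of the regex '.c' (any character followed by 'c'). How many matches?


Pattern: .c means any character followed by 'c'.
Scanning 'ccaabbbba' position-by-position:
  Pos 0: window 'cc' -> MATCH
  Pos 1: window 'ca' -> no
  Pos 2: window 'aa' -> no
  Pos 3: window 'ab' -> no
  Pos 4: window 'bb' -> no
  Pos 5: window 'bb' -> no
  Pos 6: window 'bb' -> no
  Pos 7: window 'ba' -> no
  Pos 8: window 'a' -> no
Total matches: 1

1


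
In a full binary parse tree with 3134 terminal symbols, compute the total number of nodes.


Leaf nodes (terminals): 3134
Internal nodes = n - 1 = 3134 - 1 = 3133
Total = leaves + internal = 3134 + 3133 = 6267

6267


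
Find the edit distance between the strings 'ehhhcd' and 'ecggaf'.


Building DP table for s1='ehhhcd' (len 6) and s2='ecggaf' (len 6):
       e  c  g  g  a  f
    0  1  2  3  4  5  6
  e 1  0  1  2  3  4  5
  h 2  1  1  2  3  4  5
  h 3  2  2  2  3  4  5
  h 4  3  3  3  3  4  5
  c 5  4  3  4  4  4  5
  d 6  5  4  4  5  5  5
Edit distance = dp[6][6] = 5

5


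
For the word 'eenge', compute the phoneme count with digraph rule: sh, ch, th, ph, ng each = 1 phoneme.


Parsing 'eenge' greedily, digraphs first:
  'e' -> vowel phoneme (phonemes so far: 1)
  'e' -> vowel phoneme (phonemes so far: 2)
  'ng' -> digraph (1 consonant phoneme) (phonemes so far: 3)
  'e' -> vowel phoneme (phonemes so far: 4)
Total phonemes: 4

4


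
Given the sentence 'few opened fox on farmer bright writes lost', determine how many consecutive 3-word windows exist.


Word trigrams from [8] words:
  Trigram 1: (few opened fox)
  Trigram 2: (opened fox on)
  Trigram 3: (fox on farmer)
  Trigram 4: (on farmer bright)
  Trigram 5: (farmer bright writes)
  Trigram 6: (bright writes lost)
Total word trigrams: 8 - 2 = 6

6


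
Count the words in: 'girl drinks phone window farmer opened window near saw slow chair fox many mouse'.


Counting words by splitting on spaces:
  Word 1: 'girl'
  Word 2: 'drinks'
  Word 3: 'phone'
  Word 4: 'window'
  Word 5: 'farmer'
  Word 6: 'opened'
  Word 7: 'window'
  Word 8: 'near'
  Word 9: 'saw'
  Word 10: 'slow'
  Word 11: 'chair'
  Word 12: 'fox'
  Word 13: 'many'
  Word 14: 'mouse'
Total words: 14

14


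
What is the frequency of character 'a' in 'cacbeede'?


Scanning 'cacbeede' for 'a':
  Position 1: 'a' -> MATCH (count: 1)
Total occurrences of 'a': 1

1


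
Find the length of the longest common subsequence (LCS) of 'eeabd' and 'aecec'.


DP table for LCS of 'eeabd' and 'aecec':
       a  e  c  e  c
    0  0  0  0  0  0
  e 0  0  1  1  1  1
  e 0  0  1  1  2  2
  a 0  1  1  1  2  2
  b 0  1  1  1  2  2
  d 0  1  1  1  2  2
LCS: 'ee'
LCS length = 2

2


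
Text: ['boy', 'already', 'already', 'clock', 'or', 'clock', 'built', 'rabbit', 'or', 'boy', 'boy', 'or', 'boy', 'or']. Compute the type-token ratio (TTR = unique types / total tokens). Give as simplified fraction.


Tokens: 14
Unique types: ('already', 'boy', 'built', 'clock', 'or', 'rabbit') = 6
TTR = 6/14
Simplify: divide both by 2 -> 3/7
TTR = 3/7

3/7


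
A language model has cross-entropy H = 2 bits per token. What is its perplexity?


Perplexity formula: PP = 2^H
H = 2
PP = 2^2
Steps: 2^1 = 2, 2^2 = 4
PP = 4

4


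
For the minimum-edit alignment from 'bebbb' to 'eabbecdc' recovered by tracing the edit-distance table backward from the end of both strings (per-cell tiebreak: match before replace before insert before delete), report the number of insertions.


Edit distance = 6. Backtracking from cell (5, 8) with preference match > replace > insert > delete,
then listing the resulting alignment 'bebbb' -> 'eabbecdc' left to right:
  Step 1: insert 'e' [insertion #1]
  Step 2: insert 'a' [insertion #2]
  Step 3: insert 'b' [insertion #3]
  Step 4: keep 'b'
  Step 5: keep 'e'
  Step 6: replace b->c
  Step 7: replace b->d
  Step 8: replace b->c
Total insertions: 3

3


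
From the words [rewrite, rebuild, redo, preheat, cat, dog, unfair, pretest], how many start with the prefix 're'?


Checking each word for prefix 're':
  'rewrite' -> YES, starts with 're' (count: 1)
  'rebuild' -> YES, starts with 're' (count: 2)
  'redo' -> YES, starts with 're' (count: 3)
  'preheat' -> no (count: 3)
  'cat' -> no (count: 3)
  'dog' -> no (count: 3)
  'unfair' -> no (count: 3)
  'pretest' -> no (count: 3)
Total with prefix 're': 3

3


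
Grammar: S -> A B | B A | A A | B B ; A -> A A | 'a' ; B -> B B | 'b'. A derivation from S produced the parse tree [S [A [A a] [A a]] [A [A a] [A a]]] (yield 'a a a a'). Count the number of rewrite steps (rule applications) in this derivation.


Every bracketed nonterminal node [X ...] in the tree is produced by exactly one rule application.
Reading the tree off as a leftmost derivation:
  Step 1: S  =>  A A   (applied S -> A A)
  Step 2: A A  =>  A A A   (applied A -> A A)
  Step 3: A A A  =>  a A A   (applied A -> a)
  Step 4: a A A  =>  a a A   (applied A -> a)
  Step 5: a a A  =>  a a A A   (applied A -> A A)
  Step 6: a a A A  =>  a a a A   (applied A -> a)
  Step 7: a a a A  =>  a a a a   (applied A -> a)
Final yield: a a a a
Total rewrite steps: 7

7


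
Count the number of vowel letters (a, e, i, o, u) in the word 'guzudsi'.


Scanning each character of 'guzudsi':
  Position 1: 'g' -> consonant (running count: 0)
  Position 2: 'u' -> vowel (running count: 1)
  Position 3: 'z' -> consonant (running count: 1)
  Position 4: 'u' -> vowel (running count: 2)
  Position 5: 'd' -> consonant (running count: 2)
  Position 6: 's' -> consonant (running count: 2)
  Position 7: 'i' -> vowel (running count: 3)
Total vowels: 3

3


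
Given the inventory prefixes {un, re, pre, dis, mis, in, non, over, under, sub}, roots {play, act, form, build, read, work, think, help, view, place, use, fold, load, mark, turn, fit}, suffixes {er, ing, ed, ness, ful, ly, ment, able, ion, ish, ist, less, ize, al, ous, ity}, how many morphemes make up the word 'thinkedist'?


Segmenting 'thinkedist' against the inventory:
  'think' -> root (morpheme 1)
  'ed' -> suffix (morpheme 2)
  'ist' -> suffix (morpheme 3)
Total morphemes: 3

3


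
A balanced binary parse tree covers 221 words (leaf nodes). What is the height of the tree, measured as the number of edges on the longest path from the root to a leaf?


In a balanced binary tree with n leaves the deepest leaf is ceil(log2(n)) edges below the root.
log2(221) = 7.7879
ceil(7.7879) = 8
height (edges) = 8

8


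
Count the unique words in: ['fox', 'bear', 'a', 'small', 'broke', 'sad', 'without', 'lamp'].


Listing all tokens and tracking unique types:
  Token 1: 'fox' -> NEW (unique so far: 1)
  Token 2: 'bear' -> NEW (unique so far: 2)
  Token 3: 'a' -> NEW (unique so far: 3)
  Token 4: 'small' -> NEW (unique so far: 4)
  Token 5: 'broke' -> NEW (unique so far: 5)
  Token 6: 'sad' -> NEW (unique so far: 6)
  Token 7: 'without' -> NEW (unique so far: 7)
  Token 8: 'lamp' -> NEW (unique so far: 8)
Unique types: ('a', 'bear', 'broke', 'fox', 'lamp', 'sad', 'small', 'without')
Vocabulary size: 8

8


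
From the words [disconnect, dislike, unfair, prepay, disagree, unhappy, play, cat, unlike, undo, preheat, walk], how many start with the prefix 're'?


Checking each word for prefix 're':
  'disconnect' -> no (count: 0)
  'dislike' -> no (count: 0)
  'unfair' -> no (count: 0)
  'prepay' -> no (count: 0)
  'disagree' -> no (count: 0)
  'unhappy' -> no (count: 0)
  'play' -> no (count: 0)
  'cat' -> no (count: 0)
  'unlike' -> no (count: 0)
  'undo' -> no (count: 0)
  'preheat' -> no (count: 0)
  'walk' -> no (count: 0)
Total with prefix 're': 0

0


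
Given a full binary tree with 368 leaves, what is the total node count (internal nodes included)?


Leaf nodes (terminals): 368
Internal nodes = n - 1 = 368 - 1 = 367
Total = leaves + internal = 368 + 367 = 735

735


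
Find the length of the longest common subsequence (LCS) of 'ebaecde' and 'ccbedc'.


DP table for LCS of 'ebaecde' and 'ccbedc':
       c  c  b  e  d  c
    0  0  0  0  0  0  0
  e 0  0  0  0  1  1  1
  b 0  0  0  1  1  1  1
  a 0  0  0  1  1  1  1
  e 0  0  0  1  2  2  2
  c 0  1  1  1  2  2  3
  d 0  1  1  1  2  3  3
  e 0  1  1  1  2  3  3
LCS: 'bec'
LCS length = 3

3


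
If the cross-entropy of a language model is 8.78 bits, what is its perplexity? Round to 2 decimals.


Perplexity formula: PP = 2^H
H = 8.78
PP = 2^8.78
Decompose: 2^8.78 = 2^8 * 2^0.78
2^8 = 256, 2^0.78 ~ 1.7171309
PP ~ 256 * 1.7171309 = 439.5855104
Rounded to 2 decimals: 439.59

439.59


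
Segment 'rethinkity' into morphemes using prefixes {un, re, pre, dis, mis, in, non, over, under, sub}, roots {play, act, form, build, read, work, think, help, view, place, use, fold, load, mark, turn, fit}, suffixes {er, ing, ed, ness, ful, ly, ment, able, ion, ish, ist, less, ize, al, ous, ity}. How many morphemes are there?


Segmenting 'rethinkity' against the inventory:
  're' -> prefix (morpheme 1)
  'think' -> root (morpheme 2)
  'ity' -> suffix (morpheme 3)
Total morphemes: 3

3


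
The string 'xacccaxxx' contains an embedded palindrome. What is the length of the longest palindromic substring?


Scanning 'xacccaxxx' for palindromic substrings.
Substring at positions 0-6: 'xacccax'.
Check: reverse('xacccax') = 'xacccax' -> palindrome confirmed.
Neighbouring characters ('-' / 'x') break symmetry, so it cannot extend further.
No longer palindromic substring exists; longest length = 7

7


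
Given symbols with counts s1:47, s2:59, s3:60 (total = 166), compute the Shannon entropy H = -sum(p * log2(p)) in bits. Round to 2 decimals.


Computing entropy H = -sum(p_i * log2(p_i)):
  s1: p = 47/166 = 0.2831, -p*log2(p) = 0.5154
  s2: p = 59/166 = 0.3554, -p*log2(p) = 0.5304
  s3: p = 60/166 = 0.3614, -p*log2(p) = 0.5307
H = sum of terms = 1.5765
Rounded to 2 decimals: 1.58

1.58


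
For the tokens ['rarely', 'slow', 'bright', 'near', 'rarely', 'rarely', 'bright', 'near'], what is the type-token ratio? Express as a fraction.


Tokens: 8
Unique types: ('bright', 'near', 'rarely', 'slow') = 4
TTR = 4/8
Simplify: divide both by 4 -> 1/2
TTR = 1/2

1/2


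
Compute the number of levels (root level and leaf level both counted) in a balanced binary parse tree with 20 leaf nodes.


In a balanced binary tree with n leaves the deepest leaf is ceil(log2(n)) edges below the root,
so counting node levels inclusive of root and leaves gives ceil(log2(n)) + 1 levels.
log2(20) = 4.3219
ceil(4.3219) = 5
levels = 5 + 1 = 6

6


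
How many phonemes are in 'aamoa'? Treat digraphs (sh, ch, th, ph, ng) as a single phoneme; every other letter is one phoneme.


Parsing 'aamoa' greedily, digraphs first:
  'a' -> vowel phoneme (phonemes so far: 1)
  'a' -> vowel phoneme (phonemes so far: 2)
  'm' -> consonant phoneme (phonemes so far: 3)
  'o' -> vowel phoneme (phonemes so far: 4)
  'a' -> vowel phoneme (phonemes so far: 5)
Total phonemes: 5

5


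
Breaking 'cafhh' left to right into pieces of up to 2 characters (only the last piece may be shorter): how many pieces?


'cafhh' has 5 characters.
Chunking with max size 2:
  Chunk 1: 'ca' (positions 0-1)
  Chunk 2: 'fh' (positions 2-3)
  Chunk 3: 'h' (positions 4-4)
Total chunks: ceil(5 / 2) = 3

3


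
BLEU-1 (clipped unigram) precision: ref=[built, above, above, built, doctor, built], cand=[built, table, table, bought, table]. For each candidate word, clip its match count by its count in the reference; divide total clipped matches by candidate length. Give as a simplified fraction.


Reference word counts: {'above': 2, 'built': 3, 'doctor': 1}
Checking each candidate word (with clipping):
  'built' -> in reference (ref count 3, used 1/3) -> match (matches: 1)
  'table' -> not in reference -> no match (matches: 1)
  'table' -> not in reference -> no match (matches: 1)
  'bought' -> not in reference -> no match (matches: 1)
  'table' -> not in reference -> no match (matches: 1)
Clipped matches: 1, Candidate length: 5
Precision = 1/5

1/5


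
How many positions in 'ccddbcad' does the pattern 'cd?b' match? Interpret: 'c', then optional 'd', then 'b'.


Pattern: cd?b means 'c', then optional 'd', then 'b'.
Scanning 'ccddbcad' position-by-position:
  Pos 0: window 'ccd' -> no
  Pos 1: window 'cdd' -> no
  Pos 2: window 'ddb' -> no
  Pos 3: window 'dbc' -> no
  Pos 4: window 'bca' -> no
  Pos 5: window 'cad' -> no
  Pos 6: window 'ad' -> no
  Pos 7: window 'd' -> no
Total matches: 0

0


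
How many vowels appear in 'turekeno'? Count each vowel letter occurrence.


Scanning each character of 'turekeno':
  Position 1: 't' -> consonant (running count: 0)
  Position 2: 'u' -> vowel (running count: 1)
  Position 3: 'r' -> consonant (running count: 1)
  Position 4: 'e' -> vowel (running count: 2)
  Position 5: 'k' -> consonant (running count: 2)
  Position 6: 'e' -> vowel (running count: 3)
  Position 7: 'n' -> consonant (running count: 3)
  Position 8: 'o' -> vowel (running count: 4)
Total vowels: 4

4


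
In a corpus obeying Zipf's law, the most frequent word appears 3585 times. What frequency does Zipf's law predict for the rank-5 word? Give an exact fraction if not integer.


Zipf's law: freq(rank) = f1 / rank
f1 = 3585, rank = 5
freq = 3585 / 5
= 717

717


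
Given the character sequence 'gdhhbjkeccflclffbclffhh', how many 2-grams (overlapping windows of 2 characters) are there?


String 'gdhhbjkeccflclffbclffhh' has length L = 23.
Number of overlapping n-grams = L - n + 1
Substituting: 23 - 2 + 1 = 22

22


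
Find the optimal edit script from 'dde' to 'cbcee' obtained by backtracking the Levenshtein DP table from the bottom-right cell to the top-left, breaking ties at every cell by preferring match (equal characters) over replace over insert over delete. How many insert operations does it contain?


Edit distance = 4. Backtracking from cell (3, 5) with preference match > replace > insert > delete,
then listing the resulting alignment 'dde' -> 'cbcee' left to right:
  Step 1: insert 'c' [insertion #1]
  Step 2: insert 'b' [insertion #2]
  Step 3: replace d->c
  Step 4: replace d->e
  Step 5: keep 'e'
Total insertions: 2

2


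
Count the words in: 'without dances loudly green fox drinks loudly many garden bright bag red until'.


Counting words by splitting on spaces:
  Word 1: 'without'
  Word 2: 'dances'
  Word 3: 'loudly'
  Word 4: 'green'
  Word 5: 'fox'
  Word 6: 'drinks'
  Word 7: 'loudly'
  Word 8: 'many'
  Word 9: 'garden'
  Word 10: 'bright'
  Word 11: 'bag'
  Word 12: 'red'
  Word 13: 'until'
Total words: 13

13


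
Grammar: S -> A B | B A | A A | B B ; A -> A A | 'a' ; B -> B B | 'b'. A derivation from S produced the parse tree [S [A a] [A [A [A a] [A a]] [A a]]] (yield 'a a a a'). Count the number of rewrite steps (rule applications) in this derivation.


Every bracketed nonterminal node [X ...] in the tree is produced by exactly one rule application.
Reading the tree off as a leftmost derivation:
  Step 1: S  =>  A A   (applied S -> A A)
  Step 2: A A  =>  a A   (applied A -> a)
  Step 3: a A  =>  a A A   (applied A -> A A)
  Step 4: a A A  =>  a A A A   (applied A -> A A)
  Step 5: a A A A  =>  a a A A   (applied A -> a)
  Step 6: a a A A  =>  a a a A   (applied A -> a)
  Step 7: a a a A  =>  a a a a   (applied A -> a)
Final yield: a a a a
Total rewrite steps: 7

7


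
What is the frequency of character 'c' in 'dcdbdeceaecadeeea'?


Scanning 'dcdbdeceaecadeeea' for 'c':
  Position 1: 'c' -> MATCH (count: 1)
  Position 6: 'c' -> MATCH (count: 2)
  Position 10: 'c' -> MATCH (count: 3)
Total occurrences of 'c': 3

3


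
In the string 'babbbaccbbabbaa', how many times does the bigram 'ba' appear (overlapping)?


Scanning 'babbbaccbbabbaa' for bigram 'ba':
  Position 0: 'ba' -> MATCH
  Position 1: 'ab' -> no
  Position 2: 'bb' -> no
  Position 3: 'bb' -> no
  Position 4: 'ba' -> MATCH
  Position 5: 'ac' -> no
  Position 6: 'cc' -> no
  Position 7: 'cb' -> no
  Position 8: 'bb' -> no
  Position 9: 'ba' -> MATCH
  Position 10: 'ab' -> no
  Position 11: 'bb' -> no
  Position 12: 'ba' -> MATCH
  Position 13: 'aa' -> no
Total matches: 4

4


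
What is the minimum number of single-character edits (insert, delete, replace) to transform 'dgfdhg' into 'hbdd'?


Building DP table for s1='dgfdhg' (len 6) and s2='hbdd' (len 4):
       h  b  d  d
    0  1  2  3  4
  d 1  1  2  2  3
  g 2  2  2  3  3
  f 3  3  3  3  4
  d 4  4  4  3  3
  h 5  4  5  4  4
  g 6  5  5  5  5
Edit distance = dp[6][4] = 5

5


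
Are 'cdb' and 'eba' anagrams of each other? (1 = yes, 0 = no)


Sort characters of 'cdb': 'bcd'
Sort characters of 'eba': 'abe'
Sorted forms differ -> they are NOT anagrams
Result: 0

0


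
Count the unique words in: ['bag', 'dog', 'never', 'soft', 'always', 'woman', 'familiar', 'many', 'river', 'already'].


Listing all tokens and tracking unique types:
  Token 1: 'bag' -> NEW (unique so far: 1)
  Token 2: 'dog' -> NEW (unique so far: 2)
  Token 3: 'never' -> NEW (unique so far: 3)
  Token 4: 'soft' -> NEW (unique so far: 4)
  Token 5: 'always' -> NEW (unique so far: 5)
  Token 6: 'woman' -> NEW (unique so far: 6)
  Token 7: 'familiar' -> NEW (unique so far: 7)
  Token 8: 'many' -> NEW (unique so far: 8)
  Token 9: 'river' -> NEW (unique so far: 9)
  Token 10: 'already' -> NEW (unique so far: 10)
Unique types: ('already', 'always', 'bag', 'dog', 'familiar', 'many', 'never', 'river', 'soft', 'woman')
Vocabulary size: 10

10


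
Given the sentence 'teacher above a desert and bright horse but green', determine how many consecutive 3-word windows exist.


Word trigrams from [9] words:
  Trigram 1: (teacher above a)
  Trigram 2: (above a desert)
  Trigram 3: (a desert and)
  Trigram 4: (desert and bright)
  Trigram 5: (and bright horse)
  Trigram 6: (bright horse but)
  Trigram 7: (horse but green)
Total word trigrams: 9 - 2 = 7

7


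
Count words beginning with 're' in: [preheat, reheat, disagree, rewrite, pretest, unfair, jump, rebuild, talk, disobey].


Checking each word for prefix 're':
  'preheat' -> no (count: 0)
  'reheat' -> YES, starts with 're' (count: 1)
  'disagree' -> no (count: 1)
  'rewrite' -> YES, starts with 're' (count: 2)
  'pretest' -> no (count: 2)
  'unfair' -> no (count: 2)
  'jump' -> no (count: 2)
  'rebuild' -> YES, starts with 're' (count: 3)
  'talk' -> no (count: 3)
  'disobey' -> no (count: 3)
Total with prefix 're': 3

3


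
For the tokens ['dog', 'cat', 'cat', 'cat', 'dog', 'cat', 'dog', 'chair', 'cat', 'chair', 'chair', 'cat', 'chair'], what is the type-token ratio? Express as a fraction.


Tokens: 13
Unique types: ('cat', 'chair', 'dog') = 3
TTR = 3/13
Already in lowest terms.

3/13


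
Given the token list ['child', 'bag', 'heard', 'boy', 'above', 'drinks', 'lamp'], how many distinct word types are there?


Listing all tokens and tracking unique types:
  Token 1: 'child' -> NEW (unique so far: 1)
  Token 2: 'bag' -> NEW (unique so far: 2)
  Token 3: 'heard' -> NEW (unique so far: 3)
  Token 4: 'boy' -> NEW (unique so far: 4)
  Token 5: 'above' -> NEW (unique so far: 5)
  Token 6: 'drinks' -> NEW (unique so far: 6)
  Token 7: 'lamp' -> NEW (unique so far: 7)
Unique types: ('above', 'bag', 'boy', 'child', 'drinks', 'heard', 'lamp')
Vocabulary size: 7

7
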